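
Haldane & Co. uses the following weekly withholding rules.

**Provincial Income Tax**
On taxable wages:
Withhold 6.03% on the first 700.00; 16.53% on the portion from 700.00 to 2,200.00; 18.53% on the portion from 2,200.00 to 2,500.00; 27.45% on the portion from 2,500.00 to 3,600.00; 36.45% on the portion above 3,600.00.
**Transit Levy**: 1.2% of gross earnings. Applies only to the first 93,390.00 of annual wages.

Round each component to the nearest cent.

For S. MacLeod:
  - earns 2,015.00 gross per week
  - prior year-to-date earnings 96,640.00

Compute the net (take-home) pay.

1,755.42

Provincial Income Tax: taxable = 2,015.00
  42.21 + 16.53% × (2,015.00 − 700.00) = 42.21 + 16.53% × 1,315.00 = 259.58
Transit Levy: YTD 96,640.00 ≥ cap 93,390.00 → 0.00
Total withheld: 259.58 + 0.00 = 259.58
Net pay: 2,015.00 − 259.58 = 1,755.42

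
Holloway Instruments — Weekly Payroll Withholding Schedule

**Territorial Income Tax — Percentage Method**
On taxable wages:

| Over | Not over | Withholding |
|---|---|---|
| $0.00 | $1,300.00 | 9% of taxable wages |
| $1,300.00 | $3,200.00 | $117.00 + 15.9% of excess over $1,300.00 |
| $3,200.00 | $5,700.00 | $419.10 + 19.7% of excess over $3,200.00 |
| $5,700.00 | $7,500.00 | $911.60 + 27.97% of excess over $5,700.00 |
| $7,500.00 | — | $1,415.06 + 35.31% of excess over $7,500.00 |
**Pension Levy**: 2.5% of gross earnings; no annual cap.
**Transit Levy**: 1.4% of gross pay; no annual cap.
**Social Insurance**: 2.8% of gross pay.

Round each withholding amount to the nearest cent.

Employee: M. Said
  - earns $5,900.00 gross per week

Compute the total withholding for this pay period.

Territorial Income Tax: taxable = $5,900.00
  $911.60 + 27.97% × ($5,900.00 − $5,700.00) = $911.60 + 27.97% × $200.00 = $967.54
Pension Levy: 2.5% × $5,900.00 = $147.50
Transit Levy: 1.4% × $5,900.00 = $82.60
Social Insurance: 2.8% × $5,900.00 = $165.20
Total: $967.54 + $147.50 + $82.60 + $165.20 = $1,362.84

$1,362.84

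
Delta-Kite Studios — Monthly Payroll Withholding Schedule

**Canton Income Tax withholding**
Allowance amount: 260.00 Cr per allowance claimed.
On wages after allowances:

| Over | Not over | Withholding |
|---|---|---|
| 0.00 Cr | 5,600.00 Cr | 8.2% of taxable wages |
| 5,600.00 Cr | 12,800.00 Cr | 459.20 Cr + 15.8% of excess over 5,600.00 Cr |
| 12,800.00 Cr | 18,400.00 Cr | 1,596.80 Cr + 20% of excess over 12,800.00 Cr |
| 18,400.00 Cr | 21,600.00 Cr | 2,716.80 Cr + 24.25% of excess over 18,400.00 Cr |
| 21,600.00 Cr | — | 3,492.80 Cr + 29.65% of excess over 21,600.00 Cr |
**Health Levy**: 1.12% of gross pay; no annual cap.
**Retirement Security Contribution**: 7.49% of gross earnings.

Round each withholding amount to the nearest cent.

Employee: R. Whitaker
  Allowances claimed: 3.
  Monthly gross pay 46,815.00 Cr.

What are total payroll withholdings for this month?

14,768.55 Cr

Canton Income Tax: taxable = 46,815.00 Cr − 3×260.00 Cr = 46,035.00 Cr
  3,492.80 Cr + 29.65% × (46,035.00 Cr − 21,600.00 Cr) = 3,492.80 Cr + 29.65% × 24,435.00 Cr = 10,737.78 Cr
Health Levy: 1.12% × 46,815.00 Cr = 524.33 Cr
Retirement Security Contribution: 7.49% × 46,815.00 Cr = 3,506.44 Cr
Total: 10,737.78 Cr + 524.33 Cr + 3,506.44 Cr = 14,768.55 Cr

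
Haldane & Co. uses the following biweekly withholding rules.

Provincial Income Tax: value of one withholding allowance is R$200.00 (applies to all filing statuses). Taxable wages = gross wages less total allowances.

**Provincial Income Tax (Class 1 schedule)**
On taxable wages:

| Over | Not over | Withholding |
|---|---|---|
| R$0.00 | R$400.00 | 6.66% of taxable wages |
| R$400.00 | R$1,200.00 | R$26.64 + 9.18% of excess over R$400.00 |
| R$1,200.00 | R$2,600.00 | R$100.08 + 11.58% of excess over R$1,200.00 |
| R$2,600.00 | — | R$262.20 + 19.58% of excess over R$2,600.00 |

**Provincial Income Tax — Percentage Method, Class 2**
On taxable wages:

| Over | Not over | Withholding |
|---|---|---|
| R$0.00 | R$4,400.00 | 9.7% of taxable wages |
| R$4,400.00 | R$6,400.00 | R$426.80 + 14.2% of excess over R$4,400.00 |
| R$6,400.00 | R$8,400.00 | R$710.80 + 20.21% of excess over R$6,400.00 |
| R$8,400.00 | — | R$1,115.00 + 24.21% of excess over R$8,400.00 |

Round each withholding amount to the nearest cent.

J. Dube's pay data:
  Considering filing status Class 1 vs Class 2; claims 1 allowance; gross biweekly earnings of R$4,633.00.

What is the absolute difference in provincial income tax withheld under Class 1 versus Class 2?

Provincial Income Tax (Class 1): taxable = R$4,633.00 − 1×R$200.00 = R$4,433.00
  R$262.20 + 19.58% × (R$4,433.00 − R$2,600.00) = R$262.20 + 19.58% × R$1,833.00 = R$621.10
Provincial Income Tax (Class 2): taxable = R$4,633.00 − 1×R$200.00 = R$4,433.00
  R$426.80 + 14.2% × (R$4,433.00 − R$4,400.00) = R$426.80 + 14.2% × R$33.00 = R$431.49
Difference: |R$621.10 − R$431.49| = R$189.61 (higher under Class 1)

R$189.61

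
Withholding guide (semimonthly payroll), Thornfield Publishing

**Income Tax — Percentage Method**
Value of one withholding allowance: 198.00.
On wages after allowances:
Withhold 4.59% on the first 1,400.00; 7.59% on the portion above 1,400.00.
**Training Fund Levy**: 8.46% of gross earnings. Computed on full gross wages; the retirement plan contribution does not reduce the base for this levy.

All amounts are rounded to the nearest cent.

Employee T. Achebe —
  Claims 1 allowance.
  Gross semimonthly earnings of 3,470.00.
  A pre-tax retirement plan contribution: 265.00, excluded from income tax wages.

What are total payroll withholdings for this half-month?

479.79

Income Tax: taxable = 3,470.00 − 265.00 − 1×198.00 = 3,007.00
  64.26 + 7.59% × (3,007.00 − 1,400.00) = 64.26 + 7.59% × 1,607.00 = 186.23
Training Fund Levy: 8.46% × 3,470.00 = 293.56
Total: 186.23 + 293.56 = 479.79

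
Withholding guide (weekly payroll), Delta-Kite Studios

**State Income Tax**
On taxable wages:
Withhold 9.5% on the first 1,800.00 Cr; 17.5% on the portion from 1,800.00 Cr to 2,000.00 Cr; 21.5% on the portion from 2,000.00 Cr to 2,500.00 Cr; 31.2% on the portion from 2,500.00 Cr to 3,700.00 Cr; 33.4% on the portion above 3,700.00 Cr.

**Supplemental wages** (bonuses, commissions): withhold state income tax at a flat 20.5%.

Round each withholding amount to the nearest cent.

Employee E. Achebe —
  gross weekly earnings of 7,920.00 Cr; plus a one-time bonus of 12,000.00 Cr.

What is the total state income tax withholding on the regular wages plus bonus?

4,557.38 Cr

State Income Tax: taxable = 7,920.00 Cr
  687.90 Cr + 33.4% × (7,920.00 Cr − 3,700.00 Cr) = 687.90 Cr + 33.4% × 4,220.00 Cr = 2,097.38 Cr
Supplemental (20.5% flat on bonus): 20.5% × 12,000.00 Cr = 2,460.00 Cr
Total state income tax: 2,097.38 Cr + 2,460.00 Cr = 4,557.38 Cr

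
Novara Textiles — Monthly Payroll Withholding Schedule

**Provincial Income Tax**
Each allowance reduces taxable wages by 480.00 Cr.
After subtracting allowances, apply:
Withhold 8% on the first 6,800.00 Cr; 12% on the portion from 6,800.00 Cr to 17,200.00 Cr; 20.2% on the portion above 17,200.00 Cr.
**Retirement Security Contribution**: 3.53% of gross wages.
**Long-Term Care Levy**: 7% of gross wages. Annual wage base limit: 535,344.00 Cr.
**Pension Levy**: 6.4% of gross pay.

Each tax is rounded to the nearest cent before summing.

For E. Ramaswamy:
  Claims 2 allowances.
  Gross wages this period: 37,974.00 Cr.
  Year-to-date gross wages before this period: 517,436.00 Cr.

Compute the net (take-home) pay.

Provincial Income Tax: taxable = 37,974.00 Cr − 2×480.00 Cr = 37,014.00 Cr
  1,792.00 Cr + 20.2% × (37,014.00 Cr − 17,200.00 Cr) = 1,792.00 Cr + 20.2% × 19,814.00 Cr = 5,794.43 Cr
Retirement Security Contribution: 3.53% × 37,974.00 Cr = 1,340.48 Cr
Long-Term Care Levy: cap 535,344.00 Cr − YTD 517,436.00 Cr = 17,908.00 Cr subject; 7% × 17,908.00 Cr = 1,253.56 Cr
Pension Levy: 6.4% × 37,974.00 Cr = 2,430.34 Cr
Total withheld: 5,794.43 Cr + 1,340.48 Cr + 1,253.56 Cr + 2,430.34 Cr = 10,818.81 Cr
Net pay: 37,974.00 Cr − 10,818.81 Cr = 27,155.19 Cr

27,155.19 Cr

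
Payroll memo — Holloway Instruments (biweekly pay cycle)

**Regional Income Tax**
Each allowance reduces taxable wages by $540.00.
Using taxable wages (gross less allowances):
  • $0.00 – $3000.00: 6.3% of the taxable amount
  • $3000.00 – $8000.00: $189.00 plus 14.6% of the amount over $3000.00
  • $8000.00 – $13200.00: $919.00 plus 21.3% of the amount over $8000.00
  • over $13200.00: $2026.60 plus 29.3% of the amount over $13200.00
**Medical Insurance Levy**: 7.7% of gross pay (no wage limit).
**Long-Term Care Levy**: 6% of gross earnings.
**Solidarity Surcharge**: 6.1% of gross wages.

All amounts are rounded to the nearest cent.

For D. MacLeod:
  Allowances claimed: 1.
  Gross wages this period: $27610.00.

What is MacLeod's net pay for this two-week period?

$16052.71

Regional Income Tax: taxable = $27610.00 − 1×$540.00 = $27070.00
  $2026.60 + 29.3% × ($27070.00 − $13200.00) = $2026.60 + 29.3% × $13870.00 = $6090.51
Medical Insurance Levy: 7.7% × $27610.00 = $2125.97
Long-Term Care Levy: 6% × $27610.00 = $1656.60
Solidarity Surcharge: 6.1% × $27610.00 = $1684.21
Total withheld: $6090.51 + $2125.97 + $1656.60 + $1684.21 = $11557.29
Net pay: $27610.00 − $11557.29 = $16052.71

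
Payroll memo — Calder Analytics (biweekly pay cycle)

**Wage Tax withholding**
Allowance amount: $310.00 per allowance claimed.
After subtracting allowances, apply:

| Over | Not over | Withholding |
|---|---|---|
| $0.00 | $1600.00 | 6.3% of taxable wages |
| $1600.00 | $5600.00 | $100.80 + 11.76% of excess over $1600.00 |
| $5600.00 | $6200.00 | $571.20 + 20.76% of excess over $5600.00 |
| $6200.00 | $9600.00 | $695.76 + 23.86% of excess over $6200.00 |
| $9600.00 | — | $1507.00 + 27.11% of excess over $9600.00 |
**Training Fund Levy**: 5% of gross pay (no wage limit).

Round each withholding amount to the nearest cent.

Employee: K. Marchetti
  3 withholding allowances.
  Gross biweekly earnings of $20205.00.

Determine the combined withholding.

$5140.14

Wage Tax: taxable = $20205.00 − 3×$310.00 = $19275.00
  $1507.00 + 27.11% × ($19275.00 − $9600.00) = $1507.00 + 27.11% × $9675.00 = $4129.89
Training Fund Levy: 5% × $20205.00 = $1010.25
Total: $4129.89 + $1010.25 = $5140.14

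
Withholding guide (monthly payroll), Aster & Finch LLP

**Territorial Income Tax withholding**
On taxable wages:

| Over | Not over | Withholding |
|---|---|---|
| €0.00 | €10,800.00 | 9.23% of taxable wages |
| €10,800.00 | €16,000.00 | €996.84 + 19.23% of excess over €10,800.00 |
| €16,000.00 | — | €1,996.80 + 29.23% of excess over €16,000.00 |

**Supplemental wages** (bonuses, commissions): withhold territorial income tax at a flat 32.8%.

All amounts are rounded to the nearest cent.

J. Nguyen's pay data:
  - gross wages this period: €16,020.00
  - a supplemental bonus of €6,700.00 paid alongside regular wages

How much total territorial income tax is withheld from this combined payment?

€4,200.25

Territorial Income Tax: taxable = €16,020.00
  €1,996.80 + 29.23% × (€16,020.00 − €16,000.00) = €1,996.80 + 29.23% × €20.00 = €2,002.65
Supplemental (32.8% flat on bonus): 32.8% × €6,700.00 = €2,197.60
Total territorial income tax: €2,002.65 + €2,197.60 = €4,200.25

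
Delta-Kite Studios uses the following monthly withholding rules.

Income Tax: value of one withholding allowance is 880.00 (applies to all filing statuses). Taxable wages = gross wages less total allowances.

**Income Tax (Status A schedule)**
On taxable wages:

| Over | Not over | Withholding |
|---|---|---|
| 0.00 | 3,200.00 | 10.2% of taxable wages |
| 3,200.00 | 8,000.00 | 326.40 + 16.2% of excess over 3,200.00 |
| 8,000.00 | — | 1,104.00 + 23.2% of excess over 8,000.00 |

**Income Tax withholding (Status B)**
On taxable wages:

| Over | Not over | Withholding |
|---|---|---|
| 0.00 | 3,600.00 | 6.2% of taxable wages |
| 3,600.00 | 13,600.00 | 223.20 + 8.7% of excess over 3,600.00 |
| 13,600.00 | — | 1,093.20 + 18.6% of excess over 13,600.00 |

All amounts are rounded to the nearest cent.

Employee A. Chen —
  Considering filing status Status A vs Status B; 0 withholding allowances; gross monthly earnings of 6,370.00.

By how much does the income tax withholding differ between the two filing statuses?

375.75

Income Tax (Status A): taxable = 6,370.00
  326.40 + 16.2% × (6,370.00 − 3,200.00) = 326.40 + 16.2% × 3,170.00 = 839.94
Income Tax (Status B): taxable = 6,370.00
  223.20 + 8.7% × (6,370.00 − 3,600.00) = 223.20 + 8.7% × 2,770.00 = 464.19
Difference: |839.94 − 464.19| = 375.75 (higher under Status A)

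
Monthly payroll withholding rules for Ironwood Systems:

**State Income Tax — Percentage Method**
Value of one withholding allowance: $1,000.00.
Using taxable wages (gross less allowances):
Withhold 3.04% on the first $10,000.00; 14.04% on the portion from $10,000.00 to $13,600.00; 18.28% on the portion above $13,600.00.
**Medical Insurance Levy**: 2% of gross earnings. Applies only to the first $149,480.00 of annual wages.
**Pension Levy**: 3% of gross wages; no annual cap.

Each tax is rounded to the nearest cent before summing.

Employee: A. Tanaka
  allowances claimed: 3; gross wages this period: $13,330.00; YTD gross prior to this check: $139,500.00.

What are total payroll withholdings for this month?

State Income Tax: taxable = $13,330.00 − 3×$1,000.00 = $10,330.00
  $304.00 + 14.04% × ($10,330.00 − $10,000.00) = $304.00 + 14.04% × $330.00 = $350.33
Medical Insurance Levy: cap $149,480.00 − YTD $139,500.00 = $9,980.00 subject; 2% × $9,980.00 = $199.60
Pension Levy: 3% × $13,330.00 = $399.90
Total: $350.33 + $199.60 + $399.90 = $949.83

$949.83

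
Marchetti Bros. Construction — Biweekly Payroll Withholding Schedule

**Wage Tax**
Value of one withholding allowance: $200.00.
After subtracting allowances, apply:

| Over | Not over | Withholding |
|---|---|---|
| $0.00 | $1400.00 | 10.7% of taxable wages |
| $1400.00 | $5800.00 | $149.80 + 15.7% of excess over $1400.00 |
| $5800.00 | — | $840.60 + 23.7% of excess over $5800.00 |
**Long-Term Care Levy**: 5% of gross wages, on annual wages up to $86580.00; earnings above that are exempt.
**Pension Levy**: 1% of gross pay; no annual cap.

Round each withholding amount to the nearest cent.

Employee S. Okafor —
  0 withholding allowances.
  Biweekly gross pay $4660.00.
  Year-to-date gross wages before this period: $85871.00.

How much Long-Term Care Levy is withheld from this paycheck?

Long-Term Care Levy: cap $86580.00 − YTD $85871.00 = $709.00 subject; 5% × $709.00 = $35.45

$35.45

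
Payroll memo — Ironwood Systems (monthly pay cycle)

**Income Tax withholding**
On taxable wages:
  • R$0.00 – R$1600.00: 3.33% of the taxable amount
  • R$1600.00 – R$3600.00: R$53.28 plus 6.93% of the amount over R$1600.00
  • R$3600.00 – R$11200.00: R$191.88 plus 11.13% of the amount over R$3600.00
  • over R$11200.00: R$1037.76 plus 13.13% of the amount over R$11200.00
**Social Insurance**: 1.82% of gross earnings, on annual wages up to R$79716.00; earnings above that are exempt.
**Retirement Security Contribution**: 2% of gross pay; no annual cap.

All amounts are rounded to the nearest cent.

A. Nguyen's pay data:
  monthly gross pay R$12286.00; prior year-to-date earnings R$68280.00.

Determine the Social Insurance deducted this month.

Social Insurance: cap R$79716.00 − YTD R$68280.00 = R$11436.00 subject; 1.82% × R$11436.00 = R$208.14

R$208.14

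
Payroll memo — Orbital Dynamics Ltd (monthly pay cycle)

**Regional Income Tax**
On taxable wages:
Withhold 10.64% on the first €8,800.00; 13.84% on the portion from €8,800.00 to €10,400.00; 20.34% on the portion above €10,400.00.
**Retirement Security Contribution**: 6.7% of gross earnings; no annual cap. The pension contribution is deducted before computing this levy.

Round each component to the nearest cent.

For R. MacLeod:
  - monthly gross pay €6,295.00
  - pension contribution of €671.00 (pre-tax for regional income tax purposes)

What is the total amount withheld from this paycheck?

€975.20

Regional Income Tax: taxable = €6,295.00 − €671.00 = €5,624.00
  10.64% × €5,624.00 = €598.39
Retirement Security Contribution: 6.7% × €5,624.00 = €376.81
Total: €598.39 + €376.81 = €975.20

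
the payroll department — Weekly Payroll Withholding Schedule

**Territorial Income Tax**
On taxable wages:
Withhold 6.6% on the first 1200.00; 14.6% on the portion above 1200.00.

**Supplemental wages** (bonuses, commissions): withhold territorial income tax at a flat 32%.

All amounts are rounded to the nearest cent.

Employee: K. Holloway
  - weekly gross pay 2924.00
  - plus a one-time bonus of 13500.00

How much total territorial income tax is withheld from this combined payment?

4650.90

Territorial Income Tax: taxable = 2924.00
  79.20 + 14.6% × (2924.00 − 1200.00) = 79.20 + 14.6% × 1724.00 = 330.90
Supplemental (32% flat on bonus): 32% × 13500.00 = 4320.00
Total territorial income tax: 330.90 + 4320.00 = 4650.90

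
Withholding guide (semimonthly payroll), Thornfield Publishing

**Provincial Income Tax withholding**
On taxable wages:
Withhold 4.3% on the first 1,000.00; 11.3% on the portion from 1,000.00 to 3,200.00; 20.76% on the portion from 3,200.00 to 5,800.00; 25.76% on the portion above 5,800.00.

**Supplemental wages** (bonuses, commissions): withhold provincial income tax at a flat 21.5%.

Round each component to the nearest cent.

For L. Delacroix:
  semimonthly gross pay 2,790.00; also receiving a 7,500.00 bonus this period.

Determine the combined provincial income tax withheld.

1,857.77

Provincial Income Tax: taxable = 2,790.00
  43.00 + 11.3% × (2,790.00 − 1,000.00) = 43.00 + 11.3% × 1,790.00 = 245.27
Supplemental (21.5% flat on bonus): 21.5% × 7,500.00 = 1,612.50
Total provincial income tax: 245.27 + 1,612.50 = 1,857.77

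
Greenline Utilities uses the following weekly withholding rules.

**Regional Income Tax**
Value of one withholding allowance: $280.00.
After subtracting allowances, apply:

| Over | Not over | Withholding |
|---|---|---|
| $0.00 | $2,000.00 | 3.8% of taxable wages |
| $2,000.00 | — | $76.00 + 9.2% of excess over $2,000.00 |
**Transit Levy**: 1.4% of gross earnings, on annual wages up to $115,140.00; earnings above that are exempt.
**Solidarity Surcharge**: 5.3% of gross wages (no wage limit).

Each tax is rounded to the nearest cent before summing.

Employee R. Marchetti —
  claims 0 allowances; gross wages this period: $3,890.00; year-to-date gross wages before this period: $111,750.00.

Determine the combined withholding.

$503.51

Regional Income Tax: taxable = $3,890.00
  $76.00 + 9.2% × ($3,890.00 − $2,000.00) = $76.00 + 9.2% × $1,890.00 = $249.88
Transit Levy: cap $115,140.00 − YTD $111,750.00 = $3,390.00 subject; 1.4% × $3,390.00 = $47.46
Solidarity Surcharge: 5.3% × $3,890.00 = $206.17
Total: $249.88 + $47.46 + $206.17 = $503.51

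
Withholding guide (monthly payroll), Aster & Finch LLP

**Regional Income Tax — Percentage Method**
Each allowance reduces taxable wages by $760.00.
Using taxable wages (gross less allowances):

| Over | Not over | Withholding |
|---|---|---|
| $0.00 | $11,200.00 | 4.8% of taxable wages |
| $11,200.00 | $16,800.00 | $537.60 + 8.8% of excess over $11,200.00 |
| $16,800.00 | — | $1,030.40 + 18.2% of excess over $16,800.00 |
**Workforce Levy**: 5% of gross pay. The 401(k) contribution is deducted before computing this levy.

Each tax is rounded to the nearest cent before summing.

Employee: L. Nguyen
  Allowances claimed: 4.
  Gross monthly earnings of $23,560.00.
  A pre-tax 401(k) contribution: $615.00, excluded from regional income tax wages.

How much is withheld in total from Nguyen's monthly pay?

$2,742.76

Regional Income Tax: taxable = $23,560.00 − $615.00 − 4×$760.00 = $19,905.00
  $1,030.40 + 18.2% × ($19,905.00 − $16,800.00) = $1,030.40 + 18.2% × $3,105.00 = $1,595.51
Workforce Levy: 5% × $22,945.00 = $1,147.25
Total: $1,595.51 + $1,147.25 = $2,742.76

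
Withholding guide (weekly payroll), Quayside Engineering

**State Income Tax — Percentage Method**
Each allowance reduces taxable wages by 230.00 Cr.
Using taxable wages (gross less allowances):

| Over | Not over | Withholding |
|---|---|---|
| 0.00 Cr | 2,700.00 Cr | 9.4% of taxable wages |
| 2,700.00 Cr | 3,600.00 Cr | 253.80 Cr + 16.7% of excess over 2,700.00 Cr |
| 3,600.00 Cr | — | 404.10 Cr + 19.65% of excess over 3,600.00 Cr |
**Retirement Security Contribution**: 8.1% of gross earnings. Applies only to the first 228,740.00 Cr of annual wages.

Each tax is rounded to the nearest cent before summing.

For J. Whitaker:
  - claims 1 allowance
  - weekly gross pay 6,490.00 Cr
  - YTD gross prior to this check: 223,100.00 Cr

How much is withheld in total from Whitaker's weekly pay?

1,383.63 Cr

State Income Tax: taxable = 6,490.00 Cr − 1×230.00 Cr = 6,260.00 Cr
  404.10 Cr + 19.65% × (6,260.00 Cr − 3,600.00 Cr) = 404.10 Cr + 19.65% × 2,660.00 Cr = 926.79 Cr
Retirement Security Contribution: cap 228,740.00 Cr − YTD 223,100.00 Cr = 5,640.00 Cr subject; 8.1% × 5,640.00 Cr = 456.84 Cr
Total: 926.79 Cr + 456.84 Cr = 1,383.63 Cr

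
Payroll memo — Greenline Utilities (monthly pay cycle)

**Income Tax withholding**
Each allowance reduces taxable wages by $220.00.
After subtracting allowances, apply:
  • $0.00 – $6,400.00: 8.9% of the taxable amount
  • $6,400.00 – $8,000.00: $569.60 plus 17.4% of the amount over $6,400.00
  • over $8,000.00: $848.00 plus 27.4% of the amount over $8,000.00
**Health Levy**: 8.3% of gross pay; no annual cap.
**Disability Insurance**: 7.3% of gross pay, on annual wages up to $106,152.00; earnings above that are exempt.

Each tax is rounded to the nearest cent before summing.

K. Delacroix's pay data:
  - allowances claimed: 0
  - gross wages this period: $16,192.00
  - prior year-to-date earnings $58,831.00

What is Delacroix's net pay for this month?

Income Tax: taxable = $16,192.00
  $848.00 + 27.4% × ($16,192.00 − $8,000.00) = $848.00 + 27.4% × $8,192.00 = $3,092.61
Health Levy: 8.3% × $16,192.00 = $1,343.94
Disability Insurance: 7.3% × $16,192.00 = $1,182.02
Total withheld: $3,092.61 + $1,343.94 + $1,182.02 = $5,618.57
Net pay: $16,192.00 − $5,618.57 = $10,573.43

$10,573.43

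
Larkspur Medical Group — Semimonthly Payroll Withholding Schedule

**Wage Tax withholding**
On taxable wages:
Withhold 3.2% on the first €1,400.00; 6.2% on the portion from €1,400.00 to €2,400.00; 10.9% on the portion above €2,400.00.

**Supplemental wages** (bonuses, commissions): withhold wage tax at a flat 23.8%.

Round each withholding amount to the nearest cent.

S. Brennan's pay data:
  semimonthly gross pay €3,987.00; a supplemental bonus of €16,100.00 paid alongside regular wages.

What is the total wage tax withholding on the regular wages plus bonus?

€4,111.58

Wage Tax: taxable = €3,987.00
  €106.80 + 10.9% × (€3,987.00 − €2,400.00) = €106.80 + 10.9% × €1,587.00 = €279.78
Supplemental (23.8% flat on bonus): 23.8% × €16,100.00 = €3,831.80
Total wage tax: €279.78 + €3,831.80 = €4,111.58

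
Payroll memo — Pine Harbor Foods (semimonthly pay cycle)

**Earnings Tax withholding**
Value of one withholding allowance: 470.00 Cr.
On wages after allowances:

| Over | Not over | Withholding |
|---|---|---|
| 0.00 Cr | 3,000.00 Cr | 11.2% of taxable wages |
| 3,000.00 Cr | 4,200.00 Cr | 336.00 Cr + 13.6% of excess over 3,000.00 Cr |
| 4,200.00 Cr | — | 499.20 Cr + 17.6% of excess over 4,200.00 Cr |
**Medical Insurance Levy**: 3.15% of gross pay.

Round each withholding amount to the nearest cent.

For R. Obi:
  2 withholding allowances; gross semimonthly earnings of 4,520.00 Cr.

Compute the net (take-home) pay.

Earnings Tax: taxable = 4,520.00 Cr − 2×470.00 Cr = 3,580.00 Cr
  336.00 Cr + 13.6% × (3,580.00 Cr − 3,000.00 Cr) = 336.00 Cr + 13.6% × 580.00 Cr = 414.88 Cr
Medical Insurance Levy: 3.15% × 4,520.00 Cr = 142.38 Cr
Total withheld: 414.88 Cr + 142.38 Cr = 557.26 Cr
Net pay: 4,520.00 Cr − 557.26 Cr = 3,962.74 Cr

3,962.74 Cr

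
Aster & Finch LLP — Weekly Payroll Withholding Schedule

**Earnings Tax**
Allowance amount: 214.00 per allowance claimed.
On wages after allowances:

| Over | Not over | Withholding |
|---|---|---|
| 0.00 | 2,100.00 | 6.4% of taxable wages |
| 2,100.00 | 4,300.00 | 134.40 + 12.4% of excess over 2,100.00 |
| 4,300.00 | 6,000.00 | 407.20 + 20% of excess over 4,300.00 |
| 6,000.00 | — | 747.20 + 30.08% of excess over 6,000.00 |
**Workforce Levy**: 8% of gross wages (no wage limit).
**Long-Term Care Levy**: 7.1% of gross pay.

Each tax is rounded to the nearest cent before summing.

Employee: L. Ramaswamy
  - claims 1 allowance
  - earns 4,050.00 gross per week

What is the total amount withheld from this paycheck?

Earnings Tax: taxable = 4,050.00 − 1×214.00 = 3,836.00
  134.40 + 12.4% × (3,836.00 − 2,100.00) = 134.40 + 12.4% × 1,736.00 = 349.66
Workforce Levy: 8% × 4,050.00 = 324.00
Long-Term Care Levy: 7.1% × 4,050.00 = 287.55
Total: 349.66 + 324.00 + 287.55 = 961.21

961.21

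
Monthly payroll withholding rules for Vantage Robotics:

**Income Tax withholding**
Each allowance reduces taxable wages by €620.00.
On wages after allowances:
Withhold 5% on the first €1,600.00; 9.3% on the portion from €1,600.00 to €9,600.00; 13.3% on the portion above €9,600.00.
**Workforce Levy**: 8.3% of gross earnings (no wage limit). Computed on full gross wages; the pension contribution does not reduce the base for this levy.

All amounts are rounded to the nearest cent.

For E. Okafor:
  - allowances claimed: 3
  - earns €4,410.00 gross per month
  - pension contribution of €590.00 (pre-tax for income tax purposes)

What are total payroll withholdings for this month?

Income Tax: taxable = €4,410.00 − €590.00 − 3×€620.00 = €1,960.00
  €80.00 + 9.3% × (€1,960.00 − €1,600.00) = €80.00 + 9.3% × €360.00 = €113.48
Workforce Levy: 8.3% × €4,410.00 = €366.03
Total: €113.48 + €366.03 = €479.51

€479.51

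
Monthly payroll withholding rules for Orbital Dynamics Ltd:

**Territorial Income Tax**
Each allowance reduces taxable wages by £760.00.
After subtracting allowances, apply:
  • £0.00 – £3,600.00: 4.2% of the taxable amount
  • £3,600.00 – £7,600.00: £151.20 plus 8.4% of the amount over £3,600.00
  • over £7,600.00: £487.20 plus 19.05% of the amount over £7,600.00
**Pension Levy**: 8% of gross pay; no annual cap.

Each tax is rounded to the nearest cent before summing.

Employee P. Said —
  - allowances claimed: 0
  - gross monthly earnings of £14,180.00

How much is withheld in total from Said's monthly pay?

£2,875.09

Territorial Income Tax: taxable = £14,180.00
  £487.20 + 19.05% × (£14,180.00 − £7,600.00) = £487.20 + 19.05% × £6,580.00 = £1,740.69
Pension Levy: 8% × £14,180.00 = £1,134.40
Total: £1,740.69 + £1,134.40 = £2,875.09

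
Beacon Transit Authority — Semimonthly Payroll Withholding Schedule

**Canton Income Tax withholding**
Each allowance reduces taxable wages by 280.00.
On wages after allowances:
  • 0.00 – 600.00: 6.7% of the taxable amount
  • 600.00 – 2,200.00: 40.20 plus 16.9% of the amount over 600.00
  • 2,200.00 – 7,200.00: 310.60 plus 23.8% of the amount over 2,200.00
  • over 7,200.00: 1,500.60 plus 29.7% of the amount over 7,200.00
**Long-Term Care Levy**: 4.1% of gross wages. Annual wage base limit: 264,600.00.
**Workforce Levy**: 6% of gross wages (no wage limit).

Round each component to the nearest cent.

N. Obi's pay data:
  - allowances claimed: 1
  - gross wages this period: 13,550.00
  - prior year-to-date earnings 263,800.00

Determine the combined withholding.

4,149.19

Canton Income Tax: taxable = 13,550.00 − 1×280.00 = 13,270.00
  1,500.60 + 29.7% × (13,270.00 − 7,200.00) = 1,500.60 + 29.7% × 6,070.00 = 3,303.39
Long-Term Care Levy: cap 264,600.00 − YTD 263,800.00 = 800.00 subject; 4.1% × 800.00 = 32.80
Workforce Levy: 6% × 13,550.00 = 813.00
Total: 3,303.39 + 32.80 + 813.00 = 4,149.19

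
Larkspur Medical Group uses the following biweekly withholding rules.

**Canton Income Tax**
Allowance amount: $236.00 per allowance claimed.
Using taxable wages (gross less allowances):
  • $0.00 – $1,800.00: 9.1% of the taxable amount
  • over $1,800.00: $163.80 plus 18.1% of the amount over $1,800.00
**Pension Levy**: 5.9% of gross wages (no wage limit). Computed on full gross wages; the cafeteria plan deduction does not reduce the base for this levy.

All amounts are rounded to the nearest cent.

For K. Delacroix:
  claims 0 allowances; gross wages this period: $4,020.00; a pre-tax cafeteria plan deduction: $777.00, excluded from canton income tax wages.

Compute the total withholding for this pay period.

$662.16

Canton Income Tax: taxable = $4,020.00 − $777.00 = $3,243.00
  $163.80 + 18.1% × ($3,243.00 − $1,800.00) = $163.80 + 18.1% × $1,443.00 = $424.98
Pension Levy: 5.9% × $4,020.00 = $237.18
Total: $424.98 + $237.18 = $662.16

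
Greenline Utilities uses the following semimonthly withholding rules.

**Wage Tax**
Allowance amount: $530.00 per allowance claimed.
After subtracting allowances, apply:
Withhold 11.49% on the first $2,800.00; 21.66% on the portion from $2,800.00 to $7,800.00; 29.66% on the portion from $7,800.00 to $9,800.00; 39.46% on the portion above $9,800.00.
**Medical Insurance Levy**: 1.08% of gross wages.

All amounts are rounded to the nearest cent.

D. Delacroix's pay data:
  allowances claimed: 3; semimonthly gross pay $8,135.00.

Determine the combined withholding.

$1,220.75

Wage Tax: taxable = $8,135.00 − 3×$530.00 = $6,545.00
  $321.72 + 21.66% × ($6,545.00 − $2,800.00) = $321.72 + 21.66% × $3,745.00 = $1,132.89
Medical Insurance Levy: 1.08% × $8,135.00 = $87.86
Total: $1,132.89 + $87.86 = $1,220.75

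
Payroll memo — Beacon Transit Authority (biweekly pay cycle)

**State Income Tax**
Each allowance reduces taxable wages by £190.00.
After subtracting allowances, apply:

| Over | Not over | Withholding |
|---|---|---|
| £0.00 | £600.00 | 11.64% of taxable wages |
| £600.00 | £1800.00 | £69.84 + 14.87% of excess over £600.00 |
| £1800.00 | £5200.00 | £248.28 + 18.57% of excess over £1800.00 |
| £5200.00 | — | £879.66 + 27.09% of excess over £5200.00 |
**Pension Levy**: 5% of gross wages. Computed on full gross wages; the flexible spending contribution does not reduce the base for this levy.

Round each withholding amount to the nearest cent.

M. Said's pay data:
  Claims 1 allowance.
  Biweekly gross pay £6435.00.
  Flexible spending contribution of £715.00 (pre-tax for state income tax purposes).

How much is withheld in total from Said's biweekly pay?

State Income Tax: taxable = £6435.00 − £715.00 − 1×£190.00 = £5530.00
  £879.66 + 27.09% × (£5530.00 − £5200.00) = £879.66 + 27.09% × £330.00 = £969.06
Pension Levy: 5% × £6435.00 = £321.75
Total: £969.06 + £321.75 = £1290.81

£1290.81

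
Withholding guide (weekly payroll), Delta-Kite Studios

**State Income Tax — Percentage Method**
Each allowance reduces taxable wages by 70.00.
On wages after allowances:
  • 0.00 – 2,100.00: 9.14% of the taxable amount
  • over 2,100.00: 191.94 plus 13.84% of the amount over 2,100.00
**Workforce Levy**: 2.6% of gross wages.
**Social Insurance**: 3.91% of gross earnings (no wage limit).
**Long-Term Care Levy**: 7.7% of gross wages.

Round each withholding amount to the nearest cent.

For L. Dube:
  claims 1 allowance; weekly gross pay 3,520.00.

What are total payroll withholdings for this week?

878.97

State Income Tax: taxable = 3,520.00 − 1×70.00 = 3,450.00
  191.94 + 13.84% × (3,450.00 − 2,100.00) = 191.94 + 13.84% × 1,350.00 = 378.78
Workforce Levy: 2.6% × 3,520.00 = 91.52
Social Insurance: 3.91% × 3,520.00 = 137.63
Long-Term Care Levy: 7.7% × 3,520.00 = 271.04
Total: 378.78 + 91.52 + 137.63 + 271.04 = 878.97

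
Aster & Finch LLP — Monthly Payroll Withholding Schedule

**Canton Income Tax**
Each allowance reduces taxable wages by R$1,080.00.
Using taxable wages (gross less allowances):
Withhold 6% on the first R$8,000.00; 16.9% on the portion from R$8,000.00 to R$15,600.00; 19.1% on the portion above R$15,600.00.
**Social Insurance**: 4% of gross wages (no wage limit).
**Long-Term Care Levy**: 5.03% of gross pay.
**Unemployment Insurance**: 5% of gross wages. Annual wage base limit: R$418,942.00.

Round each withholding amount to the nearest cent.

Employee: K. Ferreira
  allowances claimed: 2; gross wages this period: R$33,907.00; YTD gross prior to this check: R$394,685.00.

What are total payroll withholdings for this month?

R$9,123.13

Canton Income Tax: taxable = R$33,907.00 − 2×R$1,080.00 = R$31,747.00
  R$1,764.40 + 19.1% × (R$31,747.00 − R$15,600.00) = R$1,764.40 + 19.1% × R$16,147.00 = R$4,848.48
Social Insurance: 4% × R$33,907.00 = R$1,356.28
Long-Term Care Levy: 5.03% × R$33,907.00 = R$1,705.52
Unemployment Insurance: cap R$418,942.00 − YTD R$394,685.00 = R$24,257.00 subject; 5% × R$24,257.00 = R$1,212.85
Total: R$4,848.48 + R$1,356.28 + R$1,705.52 + R$1,212.85 = R$9,123.13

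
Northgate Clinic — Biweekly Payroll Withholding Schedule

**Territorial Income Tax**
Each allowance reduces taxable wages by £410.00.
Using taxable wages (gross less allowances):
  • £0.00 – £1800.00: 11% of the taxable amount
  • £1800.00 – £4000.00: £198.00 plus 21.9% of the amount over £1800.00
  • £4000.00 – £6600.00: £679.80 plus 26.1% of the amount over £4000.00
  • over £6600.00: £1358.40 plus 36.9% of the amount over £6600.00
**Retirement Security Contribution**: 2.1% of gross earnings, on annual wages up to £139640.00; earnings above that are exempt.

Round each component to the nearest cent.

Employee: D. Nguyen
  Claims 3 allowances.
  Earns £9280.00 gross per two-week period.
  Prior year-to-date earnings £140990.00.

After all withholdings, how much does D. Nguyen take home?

Territorial Income Tax: taxable = £9280.00 − 3×£410.00 = £8050.00
  £1358.40 + 36.9% × (£8050.00 − £6600.00) = £1358.40 + 36.9% × £1450.00 = £1893.45
Retirement Security Contribution: YTD £140990.00 ≥ cap £139640.00 → £0.00
Total withheld: £1893.45 + £0.00 = £1893.45
Net pay: £9280.00 − £1893.45 = £7386.55

£7386.55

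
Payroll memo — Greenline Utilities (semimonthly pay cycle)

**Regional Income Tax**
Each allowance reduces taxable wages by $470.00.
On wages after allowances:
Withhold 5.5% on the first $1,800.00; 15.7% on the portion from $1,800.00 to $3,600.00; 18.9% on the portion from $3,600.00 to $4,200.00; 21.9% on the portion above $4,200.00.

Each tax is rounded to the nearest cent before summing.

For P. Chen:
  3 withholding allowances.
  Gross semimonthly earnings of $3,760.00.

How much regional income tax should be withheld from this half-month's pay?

$185.35

Regional Income Tax: taxable = $3,760.00 − 3×$470.00 = $2,350.00
  $99.00 + 15.7% × ($2,350.00 − $1,800.00) = $99.00 + 15.7% × $550.00 = $185.35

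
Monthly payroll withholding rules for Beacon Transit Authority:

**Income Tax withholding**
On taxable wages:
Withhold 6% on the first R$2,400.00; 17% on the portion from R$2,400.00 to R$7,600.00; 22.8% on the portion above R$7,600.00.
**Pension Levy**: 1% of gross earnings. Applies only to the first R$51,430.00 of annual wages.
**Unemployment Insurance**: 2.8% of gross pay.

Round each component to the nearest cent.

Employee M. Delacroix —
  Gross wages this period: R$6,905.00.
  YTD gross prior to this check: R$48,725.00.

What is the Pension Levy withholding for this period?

Pension Levy: cap R$51,430.00 − YTD R$48,725.00 = R$2,705.00 subject; 1% × R$2,705.00 = R$27.05

R$27.05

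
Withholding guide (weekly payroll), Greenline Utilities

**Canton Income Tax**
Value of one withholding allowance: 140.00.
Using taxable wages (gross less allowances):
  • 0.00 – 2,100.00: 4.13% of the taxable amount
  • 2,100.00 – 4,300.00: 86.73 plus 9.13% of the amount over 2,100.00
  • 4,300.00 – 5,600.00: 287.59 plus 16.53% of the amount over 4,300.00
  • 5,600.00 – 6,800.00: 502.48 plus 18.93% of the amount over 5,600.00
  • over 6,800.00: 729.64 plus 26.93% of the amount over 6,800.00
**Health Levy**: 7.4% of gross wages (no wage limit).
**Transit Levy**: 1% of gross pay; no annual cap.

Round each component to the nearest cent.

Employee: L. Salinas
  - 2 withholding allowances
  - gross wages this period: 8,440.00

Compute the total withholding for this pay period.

1,804.85

Canton Income Tax: taxable = 8,440.00 − 2×140.00 = 8,160.00
  729.64 + 26.93% × (8,160.00 − 6,800.00) = 729.64 + 26.93% × 1,360.00 = 1,095.89
Health Levy: 7.4% × 8,440.00 = 624.56
Transit Levy: 1% × 8,440.00 = 84.40
Total: 1,095.89 + 624.56 + 84.40 = 1,804.85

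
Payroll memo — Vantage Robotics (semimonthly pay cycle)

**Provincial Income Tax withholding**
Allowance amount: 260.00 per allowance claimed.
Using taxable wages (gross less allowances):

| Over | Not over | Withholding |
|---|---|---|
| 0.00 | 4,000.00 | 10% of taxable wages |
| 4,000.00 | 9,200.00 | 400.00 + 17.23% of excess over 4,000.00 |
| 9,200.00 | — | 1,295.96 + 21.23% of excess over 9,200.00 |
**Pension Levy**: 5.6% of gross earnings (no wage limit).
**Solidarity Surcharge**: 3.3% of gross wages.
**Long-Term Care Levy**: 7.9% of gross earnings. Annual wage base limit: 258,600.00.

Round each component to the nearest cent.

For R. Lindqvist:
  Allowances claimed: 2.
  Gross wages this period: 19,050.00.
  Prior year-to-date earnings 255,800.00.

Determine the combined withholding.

Provincial Income Tax: taxable = 19,050.00 − 2×260.00 = 18,530.00
  1,295.96 + 21.23% × (18,530.00 − 9,200.00) = 1,295.96 + 21.23% × 9,330.00 = 3,276.72
Pension Levy: 5.6% × 19,050.00 = 1,066.80
Solidarity Surcharge: 3.3% × 19,050.00 = 628.65
Long-Term Care Levy: cap 258,600.00 − YTD 255,800.00 = 2,800.00 subject; 7.9% × 2,800.00 = 221.20
Total: 3,276.72 + 1,066.80 + 628.65 + 221.20 = 5,193.37

5,193.37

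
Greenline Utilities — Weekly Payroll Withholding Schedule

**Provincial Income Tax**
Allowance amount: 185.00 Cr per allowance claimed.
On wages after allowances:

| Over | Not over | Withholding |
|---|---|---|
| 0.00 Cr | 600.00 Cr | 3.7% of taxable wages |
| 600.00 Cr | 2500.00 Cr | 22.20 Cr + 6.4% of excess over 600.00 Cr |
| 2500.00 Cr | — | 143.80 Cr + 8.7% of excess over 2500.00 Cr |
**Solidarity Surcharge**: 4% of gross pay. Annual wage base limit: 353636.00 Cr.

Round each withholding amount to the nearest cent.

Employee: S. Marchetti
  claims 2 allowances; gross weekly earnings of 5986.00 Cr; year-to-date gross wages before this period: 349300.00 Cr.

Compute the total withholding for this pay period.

588.33 Cr

Provincial Income Tax: taxable = 5986.00 Cr − 2×185.00 Cr = 5616.00 Cr
  143.80 Cr + 8.7% × (5616.00 Cr − 2500.00 Cr) = 143.80 Cr + 8.7% × 3116.00 Cr = 414.89 Cr
Solidarity Surcharge: cap 353636.00 Cr − YTD 349300.00 Cr = 4336.00 Cr subject; 4% × 4336.00 Cr = 173.44 Cr
Total: 414.89 Cr + 173.44 Cr = 588.33 Cr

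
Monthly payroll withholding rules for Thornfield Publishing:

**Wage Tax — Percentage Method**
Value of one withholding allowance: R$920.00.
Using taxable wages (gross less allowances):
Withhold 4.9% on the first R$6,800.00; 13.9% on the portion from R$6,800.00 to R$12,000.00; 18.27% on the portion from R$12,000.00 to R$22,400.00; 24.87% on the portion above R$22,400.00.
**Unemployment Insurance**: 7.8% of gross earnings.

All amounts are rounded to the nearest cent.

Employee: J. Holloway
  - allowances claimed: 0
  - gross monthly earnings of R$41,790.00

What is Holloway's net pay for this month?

R$30,752.01

Wage Tax: taxable = R$41,790.00
  R$2,956.08 + 24.87% × (R$41,790.00 − R$22,400.00) = R$2,956.08 + 24.87% × R$19,390.00 = R$7,778.37
Unemployment Insurance: 7.8% × R$41,790.00 = R$3,259.62
Total withheld: R$7,778.37 + R$3,259.62 = R$11,037.99
Net pay: R$41,790.00 − R$11,037.99 = R$30,752.01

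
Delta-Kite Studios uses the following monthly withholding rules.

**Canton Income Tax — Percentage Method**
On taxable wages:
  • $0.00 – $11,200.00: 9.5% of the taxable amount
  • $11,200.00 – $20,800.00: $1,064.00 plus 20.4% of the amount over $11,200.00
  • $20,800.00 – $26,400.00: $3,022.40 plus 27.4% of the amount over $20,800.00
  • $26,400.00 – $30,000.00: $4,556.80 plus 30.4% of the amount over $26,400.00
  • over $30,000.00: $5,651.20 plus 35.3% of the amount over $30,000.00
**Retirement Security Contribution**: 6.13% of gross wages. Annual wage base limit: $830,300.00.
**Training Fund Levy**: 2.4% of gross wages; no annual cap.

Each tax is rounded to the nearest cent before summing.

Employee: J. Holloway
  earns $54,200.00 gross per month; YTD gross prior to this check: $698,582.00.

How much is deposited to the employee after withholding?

$35,382.94

Canton Income Tax: taxable = $54,200.00
  $5,651.20 + 35.3% × ($54,200.00 − $30,000.00) = $5,651.20 + 35.3% × $24,200.00 = $14,193.80
Retirement Security Contribution: 6.13% × $54,200.00 = $3,322.46
Training Fund Levy: 2.4% × $54,200.00 = $1,300.80
Total withheld: $14,193.80 + $3,322.46 + $1,300.80 = $18,817.06
Net pay: $54,200.00 − $18,817.06 = $35,382.94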